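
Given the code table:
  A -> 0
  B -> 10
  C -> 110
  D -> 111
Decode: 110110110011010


Decoding:
110 -> C
110 -> C
110 -> C
0 -> A
110 -> C
10 -> B


Result: CCCACB


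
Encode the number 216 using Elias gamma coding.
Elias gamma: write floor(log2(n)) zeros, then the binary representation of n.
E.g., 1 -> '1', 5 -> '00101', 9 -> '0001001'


num_bits = floor(log2(216)) + 1 = 8
leading_zeros = num_bits - 1 = 7
binary(216) = 11011000

Elias gamma(216) = '0000000' + '11011000' = 000000011011000 (15 bits)


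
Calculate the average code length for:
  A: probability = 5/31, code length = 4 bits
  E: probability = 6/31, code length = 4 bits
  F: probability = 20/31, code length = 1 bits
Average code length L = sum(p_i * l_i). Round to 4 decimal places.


Weighted contributions p_i * l_i:
  A: (5/31) * 4 = 20/31
  E: (6/31) * 4 = 24/31
  F: (20/31) * 1 = 20/31
Sum = (20 + 24 + 20)/31 = 64/31

L = 64/31 = 2.0645 bits/symbol


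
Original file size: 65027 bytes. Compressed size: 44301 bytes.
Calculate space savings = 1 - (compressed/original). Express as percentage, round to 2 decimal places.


ratio = compressed/original = 44301/65027 = 0.681271
savings = 1 - ratio = 1 - 0.681271 = 0.318729
as a percentage: 0.318729 * 100 = 31.87%

Space savings = 1 - 44301/65027 = 31.87%


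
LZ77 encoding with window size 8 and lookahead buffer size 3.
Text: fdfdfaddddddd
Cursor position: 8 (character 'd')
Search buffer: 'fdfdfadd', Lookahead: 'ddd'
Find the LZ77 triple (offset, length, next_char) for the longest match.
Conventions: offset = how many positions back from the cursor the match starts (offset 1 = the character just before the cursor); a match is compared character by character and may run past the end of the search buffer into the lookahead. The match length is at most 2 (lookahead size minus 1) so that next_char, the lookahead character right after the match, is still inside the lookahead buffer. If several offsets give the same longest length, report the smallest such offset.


Try each offset into the search buffer:
  offset=1 (pos 7, char 'd'): match length 2
  offset=2 (pos 6, char 'd'): match length 2
  offset=3 (pos 5, char 'a'): match length 0
  offset=4 (pos 4, char 'f'): match length 0
  offset=5 (pos 3, char 'd'): match length 1
  offset=6 (pos 2, char 'f'): match length 0
  offset=7 (pos 1, char 'd'): match length 1
  offset=8 (pos 0, char 'f'): match length 0
Longest match has length 2, found at offsets 1, 2; take the smallest, offset 1.
next_char = character at position 8 + 2 = 10 -> 'd'

Best match: offset=1, length=2 (matching 'dd' starting at position 7)
LZ77 triple: (1, 2, 'd')


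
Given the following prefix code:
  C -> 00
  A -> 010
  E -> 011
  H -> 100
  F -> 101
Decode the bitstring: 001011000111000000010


Decoding step by step:
Bits 00 -> C
Bits 101 -> F
Bits 100 -> H
Bits 011 -> E
Bits 100 -> H
Bits 00 -> C
Bits 00 -> C
Bits 010 -> A


Decoded message: CFHEHCCA


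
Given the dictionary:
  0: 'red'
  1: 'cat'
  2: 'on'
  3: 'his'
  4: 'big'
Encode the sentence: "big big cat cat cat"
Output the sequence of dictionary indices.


Look up each word in the dictionary:
  'big' -> 4
  'big' -> 4
  'cat' -> 1
  'cat' -> 1
  'cat' -> 1

Encoded: [4, 4, 1, 1, 1]


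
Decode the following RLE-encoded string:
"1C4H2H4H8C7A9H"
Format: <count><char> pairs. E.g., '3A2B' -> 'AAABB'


Expanding each <count><char> pair:
  1C -> 'C'
  4H -> 'HHHH'
  2H -> 'HH'
  4H -> 'HHHH'
  8C -> 'CCCCCCCC'
  7A -> 'AAAAAAA'
  9H -> 'HHHHHHHHH'

Decoded = CHHHHHHHHHHCCCCCCCCAAAAAAAHHHHHHHHH


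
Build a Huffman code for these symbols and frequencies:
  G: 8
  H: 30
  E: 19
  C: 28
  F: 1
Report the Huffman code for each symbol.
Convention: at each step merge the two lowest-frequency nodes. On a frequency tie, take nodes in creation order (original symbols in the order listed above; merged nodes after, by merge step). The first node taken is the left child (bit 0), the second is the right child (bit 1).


Huffman tree construction:
Step 1: Merge F(1) + G(8) = 9
Step 2: Merge (F+G)(9) + E(19) = 28
Step 3: Merge C(28) + ((F+G)+E)(28) = 56
Step 4: Merge H(30) + (C+((F+G)+E))(56) = 86
Read each symbol's code off the tree from the root (left child = 0, right child = 1).

Codes:
  G: 1101 (length 4)
  H: 0 (length 1)
  E: 111 (length 3)
  C: 10 (length 2)
  F: 1100 (length 4)
Average code length: 179/86 = 2.0814 bits/symbol


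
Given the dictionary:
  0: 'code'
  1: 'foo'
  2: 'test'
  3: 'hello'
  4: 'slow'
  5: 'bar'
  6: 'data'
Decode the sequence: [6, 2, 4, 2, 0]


Look up each index in the dictionary:
  6 -> 'data'
  2 -> 'test'
  4 -> 'slow'
  2 -> 'test'
  0 -> 'code'

Decoded: "data test slow test code"


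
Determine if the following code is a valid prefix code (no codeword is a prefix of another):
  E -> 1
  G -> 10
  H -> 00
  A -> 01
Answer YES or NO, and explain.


Checking each pair (does one codeword prefix another?):
  E='1' vs G='10': prefix -- VIOLATION

NO -- this is NOT a valid prefix code. E (1) is a prefix of G (10).


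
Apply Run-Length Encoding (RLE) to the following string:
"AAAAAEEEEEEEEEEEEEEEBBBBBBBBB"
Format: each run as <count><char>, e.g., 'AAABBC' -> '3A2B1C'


Scanning runs left to right:
  i=0: run of 'A' x 5 -> '5A'
  i=5: run of 'E' x 15 -> '15E'
  i=20: run of 'B' x 9 -> '9B'

RLE = 5A15E9B


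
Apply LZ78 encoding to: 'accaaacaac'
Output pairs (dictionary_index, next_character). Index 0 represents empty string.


LZ78 encoding steps:
Dictionary: {0: ''}
Step 1: w='' (idx 0), next='a' -> output (0, 'a'), add 'a' as idx 1
Step 2: w='' (idx 0), next='c' -> output (0, 'c'), add 'c' as idx 2
Step 3: w='c' (idx 2), next='a' -> output (2, 'a'), add 'ca' as idx 3
Step 4: w='a' (idx 1), next='a' -> output (1, 'a'), add 'aa' as idx 4
Step 5: w='ca' (idx 3), next='a' -> output (3, 'a'), add 'caa' as idx 5
Step 6: w='c' (idx 2), end of input -> output (2, '')


Encoded: [(0, 'a'), (0, 'c'), (2, 'a'), (1, 'a'), (3, 'a'), (2, '')]


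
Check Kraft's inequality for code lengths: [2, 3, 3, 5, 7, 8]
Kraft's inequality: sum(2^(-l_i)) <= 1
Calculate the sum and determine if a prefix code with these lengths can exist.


Sum = 2^(-2) + 2^(-3) + 2^(-3) + 2^(-5) + 2^(-7) + 2^(-8)
    = 0.25 + 0.125 + 0.125 + 0.03125 + 0.0078125 + 0.00390625
    = 139/256 = 0.54296875
Since 0.54296875 <= 1, Kraft's inequality IS satisfied.
A prefix code with these lengths CAN exist.

Kraft sum = 0.54296875. Satisfied.


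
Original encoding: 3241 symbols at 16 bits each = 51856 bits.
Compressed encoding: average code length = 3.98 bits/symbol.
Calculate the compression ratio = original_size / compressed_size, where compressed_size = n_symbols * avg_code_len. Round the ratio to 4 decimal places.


original_size = n_symbols * orig_bits = 3241 * 16 = 51856 bits
compressed_size = n_symbols * avg_code_len = 3241 * 3.98 = 12899.18 bits
ratio = original_size / compressed_size = 51856 / 12899.18 = 4.0201

Compression ratio = 4.0201


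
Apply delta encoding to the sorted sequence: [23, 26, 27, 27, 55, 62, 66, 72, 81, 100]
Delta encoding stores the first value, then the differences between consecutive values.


First value: 23
Deltas:
  26 - 23 = 3
  27 - 26 = 1
  27 - 27 = 0
  55 - 27 = 28
  62 - 55 = 7
  66 - 62 = 4
  72 - 66 = 6
  81 - 72 = 9
  100 - 81 = 19


Delta encoded: [23, 3, 1, 0, 28, 7, 4, 6, 9, 19]


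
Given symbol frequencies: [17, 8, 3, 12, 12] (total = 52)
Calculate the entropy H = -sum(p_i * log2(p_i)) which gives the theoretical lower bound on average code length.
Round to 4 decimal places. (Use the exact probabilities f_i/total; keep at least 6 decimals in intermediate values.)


Per-symbol terms -p_i * log2(p_i) with p_i = f_i/52:
  p = 17/52 = 0.326923: log2(p) = -1.612977, -p*log2(p) = 0.527319
  p = 8/52 = 0.153846: log2(p) = -2.700440, -p*log2(p) = 0.415452
  p = 3/52 = 0.057692: log2(p) = -4.115477, -p*log2(p) = 0.237431
  p = 12/52 = 0.230769: log2(p) = -2.115477, -p*log2(p) = 0.488187
  p = 12/52 = 0.230769: log2(p) = -2.115477, -p*log2(p) = 0.488187
H = 0.527319 + 0.415452 + 0.237431 + 0.488187 + 0.488187 = 2.156576

H = 2.1566 bits/symbol


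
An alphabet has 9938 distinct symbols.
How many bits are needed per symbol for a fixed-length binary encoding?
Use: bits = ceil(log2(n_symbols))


log2(9938) = 13.2787
Bracket: 2^13 = 8192 < 9938 <= 2^14 = 16384
So ceil(log2(9938)) = 14

bits = ceil(log2(9938)) = ceil(13.2787) = 14 bits


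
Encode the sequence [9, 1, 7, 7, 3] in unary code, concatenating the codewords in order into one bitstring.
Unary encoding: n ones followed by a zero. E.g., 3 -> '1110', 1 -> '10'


Encode each number as n ones followed by a terminating 0:
  9 -> 1111111110 (10 bits)
  1 -> 10 (2 bits)
  7 -> 11111110 (8 bits)
  7 -> 11111110 (8 bits)
  3 -> 1110 (4 bits)
Total length = 10 + 2 + 8 + 8 + 4 = 32 bits.

Unary([9, 1, 7, 7, 3]) = 11111111101011111110111111101110 (32 bits)


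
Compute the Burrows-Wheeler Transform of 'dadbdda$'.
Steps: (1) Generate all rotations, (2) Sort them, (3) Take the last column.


Rotations (sorted):
  0: $dadbdda -> last char: a
  1: a$dadbdd -> last char: d
  2: adbdda$d -> last char: d
  3: bdda$dad -> last char: d
  4: da$dadbd -> last char: d
  5: dadbdda$ -> last char: $
  6: dbdda$da -> last char: a
  7: dda$dadb -> last char: b


BWT = adddd$ab


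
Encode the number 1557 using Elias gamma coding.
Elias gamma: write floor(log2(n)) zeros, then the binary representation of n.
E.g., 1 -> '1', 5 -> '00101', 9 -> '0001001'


num_bits = floor(log2(1557)) + 1 = 11
leading_zeros = num_bits - 1 = 10
binary(1557) = 11000010101

Elias gamma(1557) = '0000000000' + '11000010101' = 000000000011000010101 (21 bits)


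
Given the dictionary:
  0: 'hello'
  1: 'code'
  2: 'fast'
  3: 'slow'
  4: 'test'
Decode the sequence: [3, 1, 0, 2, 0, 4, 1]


Look up each index in the dictionary:
  3 -> 'slow'
  1 -> 'code'
  0 -> 'hello'
  2 -> 'fast'
  0 -> 'hello'
  4 -> 'test'
  1 -> 'code'

Decoded: "slow code hello fast hello test code"


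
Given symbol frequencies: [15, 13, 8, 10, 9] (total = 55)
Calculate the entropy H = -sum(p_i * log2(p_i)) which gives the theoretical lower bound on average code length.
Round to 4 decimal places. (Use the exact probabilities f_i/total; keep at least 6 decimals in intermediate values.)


Per-symbol terms -p_i * log2(p_i) with p_i = f_i/55:
  p = 15/55 = 0.272727: log2(p) = -1.874469, -p*log2(p) = 0.511219
  p = 13/55 = 0.236364: log2(p) = -2.080920, -p*log2(p) = 0.491854
  p = 8/55 = 0.145455: log2(p) = -2.781360, -p*log2(p) = 0.404561
  p = 10/55 = 0.181818: log2(p) = -2.459432, -p*log2(p) = 0.447169
  p = 9/55 = 0.163636: log2(p) = -2.611435, -p*log2(p) = 0.427326
H = 0.511219 + 0.491854 + 0.404561 + 0.447169 + 0.427326 = 2.282129

H = 2.2821 bits/symbol


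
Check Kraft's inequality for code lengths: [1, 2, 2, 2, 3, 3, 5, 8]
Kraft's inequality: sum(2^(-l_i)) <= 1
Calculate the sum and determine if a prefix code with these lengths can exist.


Sum = 2^(-1) + 2^(-2) + 2^(-2) + 2^(-2) + 2^(-3) + 2^(-3) + 2^(-5) + 2^(-8)
    = 0.5 + 0.25 + 0.25 + 0.25 + 0.125 + 0.125 + 0.03125 + 0.00390625
    = 393/256 = 1.53515625
Since 1.53515625 > 1, Kraft's inequality is NOT satisfied.
A prefix code with these lengths CANNOT exist.

Kraft sum = 1.53515625. Not satisfied.


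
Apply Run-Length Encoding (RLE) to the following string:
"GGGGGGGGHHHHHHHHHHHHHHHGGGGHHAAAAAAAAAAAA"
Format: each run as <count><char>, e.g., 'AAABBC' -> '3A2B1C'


Scanning runs left to right:
  i=0: run of 'G' x 8 -> '8G'
  i=8: run of 'H' x 15 -> '15H'
  i=23: run of 'G' x 4 -> '4G'
  i=27: run of 'H' x 2 -> '2H'
  i=29: run of 'A' x 12 -> '12A'

RLE = 8G15H4G2H12A


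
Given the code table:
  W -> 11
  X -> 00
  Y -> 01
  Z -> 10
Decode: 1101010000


Decoding:
11 -> W
01 -> Y
01 -> Y
00 -> X
00 -> X


Result: WYYXX


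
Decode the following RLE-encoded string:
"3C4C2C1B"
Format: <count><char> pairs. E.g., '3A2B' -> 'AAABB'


Expanding each <count><char> pair:
  3C -> 'CCC'
  4C -> 'CCCC'
  2C -> 'CC'
  1B -> 'B'

Decoded = CCCCCCCCCB


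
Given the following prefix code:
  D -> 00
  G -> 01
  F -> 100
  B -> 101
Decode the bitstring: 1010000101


Decoding step by step:
Bits 101 -> B
Bits 00 -> D
Bits 00 -> D
Bits 101 -> B


Decoded message: BDDB


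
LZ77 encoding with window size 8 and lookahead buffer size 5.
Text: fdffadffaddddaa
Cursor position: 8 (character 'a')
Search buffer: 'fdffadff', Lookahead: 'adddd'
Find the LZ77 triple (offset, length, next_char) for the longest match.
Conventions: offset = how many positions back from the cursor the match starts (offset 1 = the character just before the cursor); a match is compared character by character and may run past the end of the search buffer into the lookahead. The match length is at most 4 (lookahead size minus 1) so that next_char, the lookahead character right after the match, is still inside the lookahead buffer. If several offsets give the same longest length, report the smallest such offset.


Try each offset into the search buffer:
  offset=1 (pos 7, char 'f'): match length 0
  offset=2 (pos 6, char 'f'): match length 0
  offset=3 (pos 5, char 'd'): match length 0
  offset=4 (pos 4, char 'a'): match length 2
  offset=5 (pos 3, char 'f'): match length 0
  offset=6 (pos 2, char 'f'): match length 0
  offset=7 (pos 1, char 'd'): match length 0
  offset=8 (pos 0, char 'f'): match length 0
Longest match has length 2 at offset 4.
next_char = character at position 8 + 2 = 10 -> 'd'

Best match: offset=4, length=2 (matching 'ad' starting at position 4)
LZ77 triple: (4, 2, 'd')


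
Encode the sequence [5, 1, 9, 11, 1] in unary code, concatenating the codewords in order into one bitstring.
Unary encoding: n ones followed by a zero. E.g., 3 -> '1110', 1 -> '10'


Encode each number as n ones followed by a terminating 0:
  5 -> 111110 (6 bits)
  1 -> 10 (2 bits)
  9 -> 1111111110 (10 bits)
  11 -> 111111111110 (12 bits)
  1 -> 10 (2 bits)
Total length = 6 + 2 + 10 + 12 + 2 = 32 bits.

Unary([5, 1, 9, 11, 1]) = 11111010111111111011111111111010 (32 bits)


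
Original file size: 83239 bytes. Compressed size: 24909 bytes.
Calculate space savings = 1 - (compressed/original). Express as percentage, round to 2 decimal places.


ratio = compressed/original = 24909/83239 = 0.299247
savings = 1 - ratio = 1 - 0.299247 = 0.700753
as a percentage: 0.700753 * 100 = 70.08%

Space savings = 1 - 24909/83239 = 70.08%


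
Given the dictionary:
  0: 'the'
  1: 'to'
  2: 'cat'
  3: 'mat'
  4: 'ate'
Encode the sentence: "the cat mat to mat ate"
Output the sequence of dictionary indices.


Look up each word in the dictionary:
  'the' -> 0
  'cat' -> 2
  'mat' -> 3
  'to' -> 1
  'mat' -> 3
  'ate' -> 4

Encoded: [0, 2, 3, 1, 3, 4]


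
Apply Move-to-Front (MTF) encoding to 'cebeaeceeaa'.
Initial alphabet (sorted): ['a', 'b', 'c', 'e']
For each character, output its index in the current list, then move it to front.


MTF encoding:
'c': index 2 in ['a', 'b', 'c', 'e'] -> ['c', 'a', 'b', 'e']
'e': index 3 in ['c', 'a', 'b', 'e'] -> ['e', 'c', 'a', 'b']
'b': index 3 in ['e', 'c', 'a', 'b'] -> ['b', 'e', 'c', 'a']
'e': index 1 in ['b', 'e', 'c', 'a'] -> ['e', 'b', 'c', 'a']
'a': index 3 in ['e', 'b', 'c', 'a'] -> ['a', 'e', 'b', 'c']
'e': index 1 in ['a', 'e', 'b', 'c'] -> ['e', 'a', 'b', 'c']
'c': index 3 in ['e', 'a', 'b', 'c'] -> ['c', 'e', 'a', 'b']
'e': index 1 in ['c', 'e', 'a', 'b'] -> ['e', 'c', 'a', 'b']
'e': index 0 in ['e', 'c', 'a', 'b'] -> ['e', 'c', 'a', 'b']
'a': index 2 in ['e', 'c', 'a', 'b'] -> ['a', 'e', 'c', 'b']
'a': index 0 in ['a', 'e', 'c', 'b'] -> ['a', 'e', 'c', 'b']


Output: [2, 3, 3, 1, 3, 1, 3, 1, 0, 2, 0]


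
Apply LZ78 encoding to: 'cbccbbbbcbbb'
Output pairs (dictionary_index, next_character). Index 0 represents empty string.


LZ78 encoding steps:
Dictionary: {0: ''}
Step 1: w='' (idx 0), next='c' -> output (0, 'c'), add 'c' as idx 1
Step 2: w='' (idx 0), next='b' -> output (0, 'b'), add 'b' as idx 2
Step 3: w='c' (idx 1), next='c' -> output (1, 'c'), add 'cc' as idx 3
Step 4: w='b' (idx 2), next='b' -> output (2, 'b'), add 'bb' as idx 4
Step 5: w='bb' (idx 4), next='c' -> output (4, 'c'), add 'bbc' as idx 5
Step 6: w='bb' (idx 4), next='b' -> output (4, 'b'), add 'bbb' as idx 6


Encoded: [(0, 'c'), (0, 'b'), (1, 'c'), (2, 'b'), (4, 'c'), (4, 'b')]


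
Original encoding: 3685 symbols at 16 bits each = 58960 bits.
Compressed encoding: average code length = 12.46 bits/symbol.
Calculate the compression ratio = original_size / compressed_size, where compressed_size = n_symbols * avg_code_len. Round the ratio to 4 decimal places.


original_size = n_symbols * orig_bits = 3685 * 16 = 58960 bits
compressed_size = n_symbols * avg_code_len = 3685 * 12.46 = 45915.1 bits
ratio = original_size / compressed_size = 58960 / 45915.1 = 1.2841

Compression ratio = 1.2841


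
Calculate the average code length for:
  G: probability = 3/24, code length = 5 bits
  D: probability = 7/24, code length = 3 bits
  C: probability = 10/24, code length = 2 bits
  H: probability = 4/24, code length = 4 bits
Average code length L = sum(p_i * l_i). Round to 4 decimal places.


Weighted contributions p_i * l_i:
  G: (3/24) * 5 = 15/24
  D: (7/24) * 3 = 21/24
  C: (10/24) * 2 = 20/24
  H: (4/24) * 4 = 16/24
Sum = (15 + 21 + 20 + 16)/24 = 72/24

L = 72/24 = 3.0000 bits/symbol


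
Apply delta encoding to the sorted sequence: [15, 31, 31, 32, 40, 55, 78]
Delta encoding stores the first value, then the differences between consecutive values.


First value: 15
Deltas:
  31 - 15 = 16
  31 - 31 = 0
  32 - 31 = 1
  40 - 32 = 8
  55 - 40 = 15
  78 - 55 = 23


Delta encoded: [15, 16, 0, 1, 8, 15, 23]


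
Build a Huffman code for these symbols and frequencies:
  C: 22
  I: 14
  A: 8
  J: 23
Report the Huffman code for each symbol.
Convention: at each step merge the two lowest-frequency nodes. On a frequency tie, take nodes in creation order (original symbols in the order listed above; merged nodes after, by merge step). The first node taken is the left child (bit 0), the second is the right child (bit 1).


Huffman tree construction:
Step 1: Merge A(8) + I(14) = 22
Step 2: Merge C(22) + (A+I)(22) = 44
Step 3: Merge J(23) + (C+(A+I))(44) = 67
Read each symbol's code off the tree from the root (left child = 0, right child = 1).

Codes:
  C: 10 (length 2)
  I: 111 (length 3)
  A: 110 (length 3)
  J: 0 (length 1)
Average code length: 133/67 = 1.9851 bits/symbol


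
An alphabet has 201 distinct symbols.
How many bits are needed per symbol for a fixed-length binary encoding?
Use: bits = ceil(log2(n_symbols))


log2(201) = 7.6511
Bracket: 2^7 = 128 < 201 <= 2^8 = 256
So ceil(log2(201)) = 8

bits = ceil(log2(201)) = ceil(7.6511) = 8 bits


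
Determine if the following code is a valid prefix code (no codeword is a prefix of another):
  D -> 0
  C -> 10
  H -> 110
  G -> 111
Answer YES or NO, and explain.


Checking each pair (does one codeword prefix another?):
  D='0' vs C='10': no prefix
  D='0' vs H='110': no prefix
  D='0' vs G='111': no prefix
  C='10' vs D='0': no prefix
  C='10' vs H='110': no prefix
  C='10' vs G='111': no prefix
  H='110' vs D='0': no prefix
  H='110' vs C='10': no prefix
  H='110' vs G='111': no prefix
  G='111' vs D='0': no prefix
  G='111' vs C='10': no prefix
  G='111' vs H='110': no prefix
No violation found over all pairs.

YES -- this is a valid prefix code. No codeword is a prefix of any other codeword.


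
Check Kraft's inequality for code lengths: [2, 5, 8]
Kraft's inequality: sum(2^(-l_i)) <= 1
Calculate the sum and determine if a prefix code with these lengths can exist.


Sum = 2^(-2) + 2^(-5) + 2^(-8)
    = 0.25 + 0.03125 + 0.00390625
    = 73/256 = 0.28515625
Since 0.28515625 <= 1, Kraft's inequality IS satisfied.
A prefix code with these lengths CAN exist.

Kraft sum = 0.28515625. Satisfied.


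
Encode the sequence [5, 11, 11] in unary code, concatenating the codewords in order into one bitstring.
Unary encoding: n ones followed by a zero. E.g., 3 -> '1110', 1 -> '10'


Encode each number as n ones followed by a terminating 0:
  5 -> 111110 (6 bits)
  11 -> 111111111110 (12 bits)
  11 -> 111111111110 (12 bits)
Total length = 6 + 12 + 12 = 30 bits.

Unary([5, 11, 11]) = 111110111111111110111111111110 (30 bits)


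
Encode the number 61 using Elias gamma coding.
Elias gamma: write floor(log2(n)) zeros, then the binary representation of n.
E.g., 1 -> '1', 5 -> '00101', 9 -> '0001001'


num_bits = floor(log2(61)) + 1 = 6
leading_zeros = num_bits - 1 = 5
binary(61) = 111101

Elias gamma(61) = '00000' + '111101' = 00000111101 (11 bits)


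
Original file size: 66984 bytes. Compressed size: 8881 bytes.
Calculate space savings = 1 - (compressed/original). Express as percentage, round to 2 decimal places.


ratio = compressed/original = 8881/66984 = 0.132584
savings = 1 - ratio = 1 - 0.132584 = 0.867416
as a percentage: 0.867416 * 100 = 86.74%

Space savings = 1 - 8881/66984 = 86.74%


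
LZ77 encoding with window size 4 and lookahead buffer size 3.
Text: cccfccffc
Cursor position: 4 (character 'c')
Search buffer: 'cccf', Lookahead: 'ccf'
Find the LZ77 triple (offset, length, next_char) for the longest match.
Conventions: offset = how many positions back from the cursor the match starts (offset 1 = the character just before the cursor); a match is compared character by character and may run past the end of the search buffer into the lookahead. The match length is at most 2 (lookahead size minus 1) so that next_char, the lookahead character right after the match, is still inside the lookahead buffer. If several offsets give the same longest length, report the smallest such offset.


Try each offset into the search buffer:
  offset=1 (pos 3, char 'f'): match length 0
  offset=2 (pos 2, char 'c'): match length 1
  offset=3 (pos 1, char 'c'): match length 2
  offset=4 (pos 0, char 'c'): match length 2
Longest match has length 2, found at offsets 3, 4; take the smallest, offset 3.
next_char = character at position 4 + 2 = 6 -> 'f'

Best match: offset=3, length=2 (matching 'cc' starting at position 1)
LZ77 triple: (3, 2, 'f')


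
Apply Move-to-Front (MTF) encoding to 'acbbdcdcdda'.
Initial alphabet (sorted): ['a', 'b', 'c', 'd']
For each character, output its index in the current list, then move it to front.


MTF encoding:
'a': index 0 in ['a', 'b', 'c', 'd'] -> ['a', 'b', 'c', 'd']
'c': index 2 in ['a', 'b', 'c', 'd'] -> ['c', 'a', 'b', 'd']
'b': index 2 in ['c', 'a', 'b', 'd'] -> ['b', 'c', 'a', 'd']
'b': index 0 in ['b', 'c', 'a', 'd'] -> ['b', 'c', 'a', 'd']
'd': index 3 in ['b', 'c', 'a', 'd'] -> ['d', 'b', 'c', 'a']
'c': index 2 in ['d', 'b', 'c', 'a'] -> ['c', 'd', 'b', 'a']
'd': index 1 in ['c', 'd', 'b', 'a'] -> ['d', 'c', 'b', 'a']
'c': index 1 in ['d', 'c', 'b', 'a'] -> ['c', 'd', 'b', 'a']
'd': index 1 in ['c', 'd', 'b', 'a'] -> ['d', 'c', 'b', 'a']
'd': index 0 in ['d', 'c', 'b', 'a'] -> ['d', 'c', 'b', 'a']
'a': index 3 in ['d', 'c', 'b', 'a'] -> ['a', 'd', 'c', 'b']


Output: [0, 2, 2, 0, 3, 2, 1, 1, 1, 0, 3]


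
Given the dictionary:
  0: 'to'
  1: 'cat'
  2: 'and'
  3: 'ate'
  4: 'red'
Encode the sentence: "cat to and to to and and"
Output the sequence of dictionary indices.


Look up each word in the dictionary:
  'cat' -> 1
  'to' -> 0
  'and' -> 2
  'to' -> 0
  'to' -> 0
  'and' -> 2
  'and' -> 2

Encoded: [1, 0, 2, 0, 0, 2, 2]


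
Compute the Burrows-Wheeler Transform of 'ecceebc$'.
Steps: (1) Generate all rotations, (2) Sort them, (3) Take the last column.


Rotations (sorted):
  0: $ecceebc -> last char: c
  1: bc$eccee -> last char: e
  2: c$ecceeb -> last char: b
  3: cceebc$e -> last char: e
  4: ceebc$ec -> last char: c
  5: ebc$ecce -> last char: e
  6: ecceebc$ -> last char: $
  7: eebc$ecc -> last char: c


BWT = cebece$c


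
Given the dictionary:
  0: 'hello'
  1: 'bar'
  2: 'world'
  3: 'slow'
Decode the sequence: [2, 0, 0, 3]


Look up each index in the dictionary:
  2 -> 'world'
  0 -> 'hello'
  0 -> 'hello'
  3 -> 'slow'

Decoded: "world hello hello slow"


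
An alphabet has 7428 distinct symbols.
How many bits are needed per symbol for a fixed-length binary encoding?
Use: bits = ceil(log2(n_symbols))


log2(7428) = 12.8588
Bracket: 2^12 = 4096 < 7428 <= 2^13 = 8192
So ceil(log2(7428)) = 13

bits = ceil(log2(7428)) = ceil(12.8588) = 13 bits


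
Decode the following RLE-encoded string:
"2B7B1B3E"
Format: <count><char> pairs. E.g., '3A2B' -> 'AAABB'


Expanding each <count><char> pair:
  2B -> 'BB'
  7B -> 'BBBBBBB'
  1B -> 'B'
  3E -> 'EEE'

Decoded = BBBBBBBBBBEEE


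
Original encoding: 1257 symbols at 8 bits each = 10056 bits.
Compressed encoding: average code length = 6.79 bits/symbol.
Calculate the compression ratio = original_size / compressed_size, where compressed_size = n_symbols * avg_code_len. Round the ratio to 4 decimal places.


original_size = n_symbols * orig_bits = 1257 * 8 = 10056 bits
compressed_size = n_symbols * avg_code_len = 1257 * 6.79 = 8535.03 bits
ratio = original_size / compressed_size = 10056 / 8535.03 = 1.1782

Compression ratio = 1.1782


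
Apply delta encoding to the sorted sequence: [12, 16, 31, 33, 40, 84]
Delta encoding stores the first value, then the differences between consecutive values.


First value: 12
Deltas:
  16 - 12 = 4
  31 - 16 = 15
  33 - 31 = 2
  40 - 33 = 7
  84 - 40 = 44


Delta encoded: [12, 4, 15, 2, 7, 44]


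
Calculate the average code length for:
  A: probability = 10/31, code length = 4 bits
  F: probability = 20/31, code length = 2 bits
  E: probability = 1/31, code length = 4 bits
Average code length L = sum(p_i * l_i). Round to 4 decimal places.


Weighted contributions p_i * l_i:
  A: (10/31) * 4 = 40/31
  F: (20/31) * 2 = 40/31
  E: (1/31) * 4 = 4/31
Sum = (40 + 40 + 4)/31 = 84/31

L = 84/31 = 2.7097 bits/symbol


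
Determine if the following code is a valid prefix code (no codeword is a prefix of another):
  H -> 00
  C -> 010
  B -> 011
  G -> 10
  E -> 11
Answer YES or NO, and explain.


Checking each pair (does one codeword prefix another?):
  H='00' vs C='010': no prefix
  H='00' vs B='011': no prefix
  H='00' vs G='10': no prefix
  H='00' vs E='11': no prefix
  C='010' vs H='00': no prefix
  C='010' vs B='011': no prefix
  C='010' vs G='10': no prefix
  C='010' vs E='11': no prefix
  B='011' vs H='00': no prefix
  B='011' vs C='010': no prefix
  B='011' vs G='10': no prefix
  B='011' vs E='11': no prefix
  G='10' vs H='00': no prefix
  G='10' vs C='010': no prefix
  G='10' vs B='011': no prefix
  G='10' vs E='11': no prefix
  E='11' vs H='00': no prefix
  E='11' vs C='010': no prefix
  E='11' vs B='011': no prefix
  E='11' vs G='10': no prefix
No violation found over all pairs.

YES -- this is a valid prefix code. No codeword is a prefix of any other codeword.


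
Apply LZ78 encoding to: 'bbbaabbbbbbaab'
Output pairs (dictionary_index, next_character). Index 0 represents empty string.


LZ78 encoding steps:
Dictionary: {0: ''}
Step 1: w='' (idx 0), next='b' -> output (0, 'b'), add 'b' as idx 1
Step 2: w='b' (idx 1), next='b' -> output (1, 'b'), add 'bb' as idx 2
Step 3: w='' (idx 0), next='a' -> output (0, 'a'), add 'a' as idx 3
Step 4: w='a' (idx 3), next='b' -> output (3, 'b'), add 'ab' as idx 4
Step 5: w='bb' (idx 2), next='b' -> output (2, 'b'), add 'bbb' as idx 5
Step 6: w='bb' (idx 2), next='a' -> output (2, 'a'), add 'bba' as idx 6
Step 7: w='ab' (idx 4), end of input -> output (4, '')


Encoded: [(0, 'b'), (1, 'b'), (0, 'a'), (3, 'b'), (2, 'b'), (2, 'a'), (4, '')]


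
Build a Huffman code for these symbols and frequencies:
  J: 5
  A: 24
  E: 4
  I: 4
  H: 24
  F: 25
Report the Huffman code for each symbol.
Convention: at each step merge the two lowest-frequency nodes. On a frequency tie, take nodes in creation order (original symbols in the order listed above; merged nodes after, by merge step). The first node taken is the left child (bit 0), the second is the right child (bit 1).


Huffman tree construction:
Step 1: Merge E(4) + I(4) = 8
Step 2: Merge J(5) + (E+I)(8) = 13
Step 3: Merge (J+(E+I))(13) + A(24) = 37
Step 4: Merge H(24) + F(25) = 49
Step 5: Merge ((J+(E+I))+A)(37) + (H+F)(49) = 86
Read each symbol's code off the tree from the root (left child = 0, right child = 1).

Codes:
  J: 000 (length 3)
  A: 01 (length 2)
  E: 0010 (length 4)
  I: 0011 (length 4)
  H: 10 (length 2)
  F: 11 (length 2)
Average code length: 193/86 = 2.2442 bits/symbol


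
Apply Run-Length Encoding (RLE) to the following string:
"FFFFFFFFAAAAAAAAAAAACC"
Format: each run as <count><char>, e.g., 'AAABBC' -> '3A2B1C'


Scanning runs left to right:
  i=0: run of 'F' x 8 -> '8F'
  i=8: run of 'A' x 12 -> '12A'
  i=20: run of 'C' x 2 -> '2C'

RLE = 8F12A2C


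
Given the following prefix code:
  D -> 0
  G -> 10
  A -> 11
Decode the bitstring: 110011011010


Decoding step by step:
Bits 11 -> A
Bits 0 -> D
Bits 0 -> D
Bits 11 -> A
Bits 0 -> D
Bits 11 -> A
Bits 0 -> D
Bits 10 -> G


Decoded message: ADDADADG


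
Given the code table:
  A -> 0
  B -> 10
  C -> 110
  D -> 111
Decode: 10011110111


Decoding:
10 -> B
0 -> A
111 -> D
10 -> B
111 -> D


Result: BADBD


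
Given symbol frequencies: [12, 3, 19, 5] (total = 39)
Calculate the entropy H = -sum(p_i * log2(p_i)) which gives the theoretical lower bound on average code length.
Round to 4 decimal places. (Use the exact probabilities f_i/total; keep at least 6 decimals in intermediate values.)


Per-symbol terms -p_i * log2(p_i) with p_i = f_i/39:
  p = 12/39 = 0.307692: log2(p) = -1.700440, -p*log2(p) = 0.523212
  p = 3/39 = 0.076923: log2(p) = -3.700440, -p*log2(p) = 0.284649
  p = 19/39 = 0.487179: log2(p) = -1.037475, -p*log2(p) = 0.505436
  p = 5/39 = 0.128205: log2(p) = -2.963474, -p*log2(p) = 0.379933
H = 0.523212 + 0.284649 + 0.505436 + 0.379933 = 1.693230

H = 1.6932 bits/symbol


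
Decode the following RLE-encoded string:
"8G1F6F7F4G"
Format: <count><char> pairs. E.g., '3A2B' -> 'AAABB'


Expanding each <count><char> pair:
  8G -> 'GGGGGGGG'
  1F -> 'F'
  6F -> 'FFFFFF'
  7F -> 'FFFFFFF'
  4G -> 'GGGG'

Decoded = GGGGGGGGFFFFFFFFFFFFFFGGGG


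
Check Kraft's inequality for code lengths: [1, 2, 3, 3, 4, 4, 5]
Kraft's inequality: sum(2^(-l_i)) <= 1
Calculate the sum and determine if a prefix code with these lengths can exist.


Sum = 2^(-1) + 2^(-2) + 2^(-3) + 2^(-3) + 2^(-4) + 2^(-4) + 2^(-5)
    = 0.5 + 0.25 + 0.125 + 0.125 + 0.0625 + 0.0625 + 0.03125
    = 37/32 = 1.15625
Since 1.15625 > 1, Kraft's inequality is NOT satisfied.
A prefix code with these lengths CANNOT exist.

Kraft sum = 1.15625. Not satisfied.


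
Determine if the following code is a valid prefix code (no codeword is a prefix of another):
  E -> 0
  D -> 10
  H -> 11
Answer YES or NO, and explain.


Checking each pair (does one codeword prefix another?):
  E='0' vs D='10': no prefix
  E='0' vs H='11': no prefix
  D='10' vs E='0': no prefix
  D='10' vs H='11': no prefix
  H='11' vs E='0': no prefix
  H='11' vs D='10': no prefix
No violation found over all pairs.

YES -- this is a valid prefix code. No codeword is a prefix of any other codeword.


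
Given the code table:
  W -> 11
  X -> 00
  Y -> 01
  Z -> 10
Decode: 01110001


Decoding:
01 -> Y
11 -> W
00 -> X
01 -> Y


Result: YWXY


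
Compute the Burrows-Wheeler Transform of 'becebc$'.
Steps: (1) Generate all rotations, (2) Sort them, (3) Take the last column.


Rotations (sorted):
  0: $becebc -> last char: c
  1: bc$bece -> last char: e
  2: becebc$ -> last char: $
  3: c$beceb -> last char: b
  4: cebc$be -> last char: e
  5: ebc$bec -> last char: c
  6: ecebc$b -> last char: b


BWT = ce$becb


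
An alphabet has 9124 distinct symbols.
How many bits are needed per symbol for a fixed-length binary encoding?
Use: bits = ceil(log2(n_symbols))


log2(9124) = 13.1555
Bracket: 2^13 = 8192 < 9124 <= 2^14 = 16384
So ceil(log2(9124)) = 14

bits = ceil(log2(9124)) = ceil(13.1555) = 14 bits


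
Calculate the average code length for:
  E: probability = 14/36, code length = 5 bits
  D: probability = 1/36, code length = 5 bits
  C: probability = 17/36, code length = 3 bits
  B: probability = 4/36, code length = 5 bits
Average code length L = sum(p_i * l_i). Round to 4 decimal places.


Weighted contributions p_i * l_i:
  E: (14/36) * 5 = 70/36
  D: (1/36) * 5 = 5/36
  C: (17/36) * 3 = 51/36
  B: (4/36) * 5 = 20/36
Sum = (70 + 5 + 51 + 20)/36 = 146/36

L = 146/36 = 4.0556 bits/symbol


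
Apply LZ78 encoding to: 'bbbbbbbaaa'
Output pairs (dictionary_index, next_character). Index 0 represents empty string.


LZ78 encoding steps:
Dictionary: {0: ''}
Step 1: w='' (idx 0), next='b' -> output (0, 'b'), add 'b' as idx 1
Step 2: w='b' (idx 1), next='b' -> output (1, 'b'), add 'bb' as idx 2
Step 3: w='bb' (idx 2), next='b' -> output (2, 'b'), add 'bbb' as idx 3
Step 4: w='b' (idx 1), next='a' -> output (1, 'a'), add 'ba' as idx 4
Step 5: w='' (idx 0), next='a' -> output (0, 'a'), add 'a' as idx 5
Step 6: w='a' (idx 5), end of input -> output (5, '')


Encoded: [(0, 'b'), (1, 'b'), (2, 'b'), (1, 'a'), (0, 'a'), (5, '')]


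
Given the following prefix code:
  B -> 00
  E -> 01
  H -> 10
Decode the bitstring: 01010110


Decoding step by step:
Bits 01 -> E
Bits 01 -> E
Bits 01 -> E
Bits 10 -> H


Decoded message: EEEH


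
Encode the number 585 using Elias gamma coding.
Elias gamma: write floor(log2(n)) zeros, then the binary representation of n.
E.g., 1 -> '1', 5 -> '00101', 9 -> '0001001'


num_bits = floor(log2(585)) + 1 = 10
leading_zeros = num_bits - 1 = 9
binary(585) = 1001001001

Elias gamma(585) = '000000000' + '1001001001' = 0000000001001001001 (19 bits)


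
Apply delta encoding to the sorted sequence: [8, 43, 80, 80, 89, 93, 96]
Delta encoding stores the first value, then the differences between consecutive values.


First value: 8
Deltas:
  43 - 8 = 35
  80 - 43 = 37
  80 - 80 = 0
  89 - 80 = 9
  93 - 89 = 4
  96 - 93 = 3


Delta encoded: [8, 35, 37, 0, 9, 4, 3]


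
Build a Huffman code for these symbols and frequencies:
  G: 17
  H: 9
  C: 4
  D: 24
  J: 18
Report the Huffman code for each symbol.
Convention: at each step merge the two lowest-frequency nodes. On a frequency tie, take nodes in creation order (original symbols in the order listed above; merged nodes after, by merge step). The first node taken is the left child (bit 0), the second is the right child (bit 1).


Huffman tree construction:
Step 1: Merge C(4) + H(9) = 13
Step 2: Merge (C+H)(13) + G(17) = 30
Step 3: Merge J(18) + D(24) = 42
Step 4: Merge ((C+H)+G)(30) + (J+D)(42) = 72
Read each symbol's code off the tree from the root (left child = 0, right child = 1).

Codes:
  G: 01 (length 2)
  H: 001 (length 3)
  C: 000 (length 3)
  D: 11 (length 2)
  J: 10 (length 2)
Average code length: 157/72 = 2.1806 bits/symbol


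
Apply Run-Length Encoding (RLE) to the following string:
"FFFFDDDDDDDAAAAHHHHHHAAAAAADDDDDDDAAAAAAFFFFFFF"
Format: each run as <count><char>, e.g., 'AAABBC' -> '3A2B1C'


Scanning runs left to right:
  i=0: run of 'F' x 4 -> '4F'
  i=4: run of 'D' x 7 -> '7D'
  i=11: run of 'A' x 4 -> '4A'
  i=15: run of 'H' x 6 -> '6H'
  i=21: run of 'A' x 6 -> '6A'
  i=27: run of 'D' x 7 -> '7D'
  i=34: run of 'A' x 6 -> '6A'
  i=40: run of 'F' x 7 -> '7F'

RLE = 4F7D4A6H6A7D6A7F


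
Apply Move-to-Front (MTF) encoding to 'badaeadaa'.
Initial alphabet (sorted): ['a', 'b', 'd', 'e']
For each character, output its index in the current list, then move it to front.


MTF encoding:
'b': index 1 in ['a', 'b', 'd', 'e'] -> ['b', 'a', 'd', 'e']
'a': index 1 in ['b', 'a', 'd', 'e'] -> ['a', 'b', 'd', 'e']
'd': index 2 in ['a', 'b', 'd', 'e'] -> ['d', 'a', 'b', 'e']
'a': index 1 in ['d', 'a', 'b', 'e'] -> ['a', 'd', 'b', 'e']
'e': index 3 in ['a', 'd', 'b', 'e'] -> ['e', 'a', 'd', 'b']
'a': index 1 in ['e', 'a', 'd', 'b'] -> ['a', 'e', 'd', 'b']
'd': index 2 in ['a', 'e', 'd', 'b'] -> ['d', 'a', 'e', 'b']
'a': index 1 in ['d', 'a', 'e', 'b'] -> ['a', 'd', 'e', 'b']
'a': index 0 in ['a', 'd', 'e', 'b'] -> ['a', 'd', 'e', 'b']


Output: [1, 1, 2, 1, 3, 1, 2, 1, 0]


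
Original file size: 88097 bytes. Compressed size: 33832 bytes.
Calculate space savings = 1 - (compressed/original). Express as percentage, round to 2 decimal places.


ratio = compressed/original = 33832/88097 = 0.384031
savings = 1 - ratio = 1 - 0.384031 = 0.615969
as a percentage: 0.615969 * 100 = 61.6%

Space savings = 1 - 33832/88097 = 61.6%


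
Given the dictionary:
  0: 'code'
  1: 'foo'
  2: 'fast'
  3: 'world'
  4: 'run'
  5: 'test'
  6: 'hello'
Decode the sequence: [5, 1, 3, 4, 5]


Look up each index in the dictionary:
  5 -> 'test'
  1 -> 'foo'
  3 -> 'world'
  4 -> 'run'
  5 -> 'test'

Decoded: "test foo world run test"


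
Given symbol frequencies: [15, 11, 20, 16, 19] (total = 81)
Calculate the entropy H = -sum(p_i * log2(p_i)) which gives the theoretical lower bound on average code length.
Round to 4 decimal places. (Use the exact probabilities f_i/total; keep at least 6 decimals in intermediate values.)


Per-symbol terms -p_i * log2(p_i) with p_i = f_i/81:
  p = 15/81 = 0.185185: log2(p) = -2.432959, -p*log2(p) = 0.450548
  p = 11/81 = 0.135802: log2(p) = -2.880418, -p*log2(p) = 0.391168
  p = 20/81 = 0.246914: log2(p) = -2.017922, -p*log2(p) = 0.498252
  p = 16/81 = 0.197531: log2(p) = -2.339850, -p*log2(p) = 0.462193
  p = 19/81 = 0.234568: log2(p) = -2.091922, -p*log2(p) = 0.490698
H = 0.450548 + 0.391168 + 0.498252 + 0.462193 + 0.490698 = 2.292859

H = 2.2929 bits/symbol


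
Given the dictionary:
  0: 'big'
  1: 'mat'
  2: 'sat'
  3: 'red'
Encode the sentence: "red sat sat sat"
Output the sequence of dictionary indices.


Look up each word in the dictionary:
  'red' -> 3
  'sat' -> 2
  'sat' -> 2
  'sat' -> 2

Encoded: [3, 2, 2, 2]


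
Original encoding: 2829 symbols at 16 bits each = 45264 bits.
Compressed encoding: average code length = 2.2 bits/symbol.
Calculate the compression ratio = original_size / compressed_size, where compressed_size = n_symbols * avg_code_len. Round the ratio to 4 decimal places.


original_size = n_symbols * orig_bits = 2829 * 16 = 45264 bits
compressed_size = n_symbols * avg_code_len = 2829 * 2.2 = 6223.8 bits
ratio = original_size / compressed_size = 45264 / 6223.8 = 7.2727

Compression ratio = 7.2727


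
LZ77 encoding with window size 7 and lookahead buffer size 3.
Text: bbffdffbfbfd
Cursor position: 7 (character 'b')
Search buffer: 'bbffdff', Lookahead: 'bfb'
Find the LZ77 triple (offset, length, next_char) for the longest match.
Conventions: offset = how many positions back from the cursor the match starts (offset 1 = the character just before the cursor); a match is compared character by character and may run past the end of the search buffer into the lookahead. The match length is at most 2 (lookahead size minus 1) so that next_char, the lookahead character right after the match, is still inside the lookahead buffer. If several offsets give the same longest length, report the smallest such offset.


Try each offset into the search buffer:
  offset=1 (pos 6, char 'f'): match length 0
  offset=2 (pos 5, char 'f'): match length 0
  offset=3 (pos 4, char 'd'): match length 0
  offset=4 (pos 3, char 'f'): match length 0
  offset=5 (pos 2, char 'f'): match length 0
  offset=6 (pos 1, char 'b'): match length 2
  offset=7 (pos 0, char 'b'): match length 1
Longest match has length 2 at offset 6.
next_char = character at position 7 + 2 = 9 -> 'b'

Best match: offset=6, length=2 (matching 'bf' starting at position 1)
LZ77 triple: (6, 2, 'b')


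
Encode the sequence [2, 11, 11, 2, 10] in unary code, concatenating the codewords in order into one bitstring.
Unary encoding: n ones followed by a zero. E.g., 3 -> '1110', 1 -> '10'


Encode each number as n ones followed by a terminating 0:
  2 -> 110 (3 bits)
  11 -> 111111111110 (12 bits)
  11 -> 111111111110 (12 bits)
  2 -> 110 (3 bits)
  10 -> 11111111110 (11 bits)
Total length = 3 + 12 + 12 + 3 + 11 = 41 bits.

Unary([2, 11, 11, 2, 10]) = 11011111111111011111111111011011111111110 (41 bits)


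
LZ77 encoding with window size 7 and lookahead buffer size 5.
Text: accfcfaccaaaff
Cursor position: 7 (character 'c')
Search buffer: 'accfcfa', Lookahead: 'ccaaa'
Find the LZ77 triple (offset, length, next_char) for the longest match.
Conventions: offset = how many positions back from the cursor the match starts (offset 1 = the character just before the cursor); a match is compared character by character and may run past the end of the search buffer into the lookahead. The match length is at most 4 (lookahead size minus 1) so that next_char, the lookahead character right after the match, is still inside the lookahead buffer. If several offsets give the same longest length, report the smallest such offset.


Try each offset into the search buffer:
  offset=1 (pos 6, char 'a'): match length 0
  offset=2 (pos 5, char 'f'): match length 0
  offset=3 (pos 4, char 'c'): match length 1
  offset=4 (pos 3, char 'f'): match length 0
  offset=5 (pos 2, char 'c'): match length 1
  offset=6 (pos 1, char 'c'): match length 2
  offset=7 (pos 0, char 'a'): match length 0
Longest match has length 2 at offset 6.
next_char = character at position 7 + 2 = 9 -> 'a'

Best match: offset=6, length=2 (matching 'cc' starting at position 1)
LZ77 triple: (6, 2, 'a')
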